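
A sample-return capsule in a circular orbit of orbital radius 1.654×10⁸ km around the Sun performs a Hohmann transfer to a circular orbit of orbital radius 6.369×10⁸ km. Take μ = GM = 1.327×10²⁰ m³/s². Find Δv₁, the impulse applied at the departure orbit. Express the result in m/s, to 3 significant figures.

Δv ≈ 7370 m/s

r₁ = 1.654×10⁸ km = 1.654×10¹¹ m.
r₂ = 6.369×10⁸ km = 6.369×10¹¹ m.
Transfer ellipse a_t = (r₁ + r₂)/2 = 4.012×10¹¹ m.
At r₁: circular v_c1 = √(μ/r₁) = 28320 m/s; transfer-perihelion v_p = √[μ(2/r₁ − 1/a_t)] = 35690 m/s.
Δv₁ = v_p − v_c1 = 7365 m/s.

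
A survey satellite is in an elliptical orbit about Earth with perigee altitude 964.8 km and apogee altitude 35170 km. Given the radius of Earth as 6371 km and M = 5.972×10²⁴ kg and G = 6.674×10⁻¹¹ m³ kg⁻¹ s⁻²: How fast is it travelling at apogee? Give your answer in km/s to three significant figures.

μ = GM = 6.674×10⁻¹¹ × 5.972×10²⁴ = 3.986×10¹⁴ m³/s².
r_p = 6371 + 964.8 = 7335.8 km = 7.3358×10⁶ m.
r_a = 6371 + 35170 = 41541 km = 4.1541×10⁷ m.
Semi-major axis a = (r_p + r_a)/2 = 24438 km = 2.444×10⁷ m.
Vis-viva: v² = μ(2/r − 1/a) = 3.986×10¹⁴ × (4.815×10⁻⁸ − 4.092×10⁻⁸) = 2.880×10⁶ m²/s².
v = 1697 m/s = 1.697 km/s.

v ≈ 1.70 km/s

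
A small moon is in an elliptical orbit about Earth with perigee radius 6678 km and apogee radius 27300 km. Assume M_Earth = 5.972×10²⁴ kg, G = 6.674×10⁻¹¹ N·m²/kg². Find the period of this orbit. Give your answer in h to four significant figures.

μ = GM = 6.674×10⁻¹¹ × 5.972×10²⁴ = 3.986×10¹⁴ m³/s².
Semi-major axis a = (r_p + r_a)/2 = (6678.0 + 27300)/2 = 16989 km = 1.699×10⁷ m.
By Kepler's third law T = 2π√(a³/μ) = 2π × 3.508×10³ = 2.204×10⁴ s.
= 6.122 h.

T ≈ 6.122 h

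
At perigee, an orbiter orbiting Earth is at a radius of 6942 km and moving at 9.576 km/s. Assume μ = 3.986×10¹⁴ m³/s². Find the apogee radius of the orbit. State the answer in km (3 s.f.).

r_p = 6.942×10⁶ m.
Specific energy ε = v²/2 − μ/r = -1.157×10⁷ J/kg, so a = −μ/(2ε) = 1.723×10⁷ m.
The apsides satisfy r_p + r_a = 2a, so the apogee radius is 2a − r_p = 2.751×10⁷ m = 27513 km.

apogee radius ≈ 27500 km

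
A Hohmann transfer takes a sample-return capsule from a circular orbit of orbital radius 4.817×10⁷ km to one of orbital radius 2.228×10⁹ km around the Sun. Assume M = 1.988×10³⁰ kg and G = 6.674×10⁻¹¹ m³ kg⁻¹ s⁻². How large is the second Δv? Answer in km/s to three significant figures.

Δv ≈ 6.13 km/s

μ = GM = 6.674×10⁻¹¹ × 1.988×10³⁰ = 1.327×10²⁰ m³/s².
r₁ = 4.817×10⁷ km = 4.817×10¹⁰ m.
r₂ = 2.228×10⁹ km = 2.228×10¹² m.
Transfer ellipse a_t = (r₁ + r₂)/2 = 1.138×10¹² m.
At r₁: circular v_c1 = √(μ/r₁) = 52480 m/s; transfer-perihelion v_p = √[μ(2/r₁ − 1/a_t)] = 73430 m/s.
At r₂: circular v_c2 = √(μ/r₂) = 7717 m/s; transfer-aphelion v_a = √[μ(2/r₂ − 1/a_t)] = 1588 m/s.
Δv₂ = v_c2 − v_a = 6129 m/s.
= 6.129 km/s.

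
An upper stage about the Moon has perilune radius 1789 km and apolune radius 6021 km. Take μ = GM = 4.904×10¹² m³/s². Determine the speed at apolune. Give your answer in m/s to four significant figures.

Semi-major axis a = (r_p + r_a)/2 = 3905.0 km = 3.905×10⁶ m.
Vis-viva: v² = μ(2/r − 1/a) = 4.904×10¹² × (3.322×10⁻⁷ − 2.561×10⁻⁷) = 3.731×10⁵ m²/s².
v = 610.9 m/s.

v ≈ 610.9 m/s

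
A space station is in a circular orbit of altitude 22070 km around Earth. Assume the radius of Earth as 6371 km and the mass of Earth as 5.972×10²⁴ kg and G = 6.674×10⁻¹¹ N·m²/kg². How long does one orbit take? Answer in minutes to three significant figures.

T ≈ 796 minutes

μ = GM = 6.674×10⁻¹¹ × 5.972×10²⁴ = 3.986×10¹⁴ m³/s².
r = 6371 + 22070 = 28441 km = 2.8441×10⁷ m.
Kepler's third law: T = 2π√(r³/μ) = 2π√((2.844×10⁷)³ / 3.986×10¹⁴).
r³/μ = 5.772×10⁷ s², so T = 2π × 7.597×10³ = 4.774×10⁴ s.
Converting: 4.774×10⁴ s ÷ 60.00 = 795.6 minutes.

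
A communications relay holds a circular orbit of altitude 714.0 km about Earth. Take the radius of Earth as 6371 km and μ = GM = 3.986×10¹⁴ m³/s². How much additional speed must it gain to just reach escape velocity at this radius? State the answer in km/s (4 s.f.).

r = 6371 + 714.0 = 7085.0 km = 7.0850×10⁶ m.
Circular speed v_c = √(μ/r) = 7501 m/s.
Escape speed v_esc = √(2μ/r) = √2 × v_c = 10610 m/s.
Δv = v_esc − v_c = 3107 m/s = 3.107 km/s.

Δv ≈ 3.107 km/s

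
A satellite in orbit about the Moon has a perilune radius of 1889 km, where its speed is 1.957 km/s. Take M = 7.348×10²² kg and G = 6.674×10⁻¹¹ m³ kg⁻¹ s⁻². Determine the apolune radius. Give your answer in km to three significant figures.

apolune radius ≈ 5310 km

μ = GM = 6.674×10⁻¹¹ × 7.348×10²² = 4.904×10¹² m³/s².
r_p = 1.889×10⁶ m.
Specific energy ε = v²/2 − μ/r = -6.812×10⁵ J/kg, so a = −μ/(2ε) = 3.600×10⁶ m.
The apsides satisfy r_p + r_a = 2a, so the apolune radius is 2a − r_p = 5.310×10⁶ m = 5310.3 km.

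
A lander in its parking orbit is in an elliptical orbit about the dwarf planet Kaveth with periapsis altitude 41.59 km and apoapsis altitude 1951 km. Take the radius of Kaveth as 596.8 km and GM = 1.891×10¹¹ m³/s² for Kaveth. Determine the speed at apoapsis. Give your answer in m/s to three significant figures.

r_p = 596.8 + 41.59 = 638.39 km = 6.3839×10⁵ m.
r_a = 596.8 + 1951 = 2547.8 km = 2.5478×10⁶ m.
Semi-major axis a = (r_p + r_a)/2 = 1593.1 km = 1.593×10⁶ m.
Vis-viva: v² = μ(2/r − 1/a) = 1.891×10¹¹ × (7.850×10⁻⁷ − 6.277×10⁻⁷) = 2.974×10⁴ m²/s².
v = 172.5 m/s.

v ≈ 172 m/s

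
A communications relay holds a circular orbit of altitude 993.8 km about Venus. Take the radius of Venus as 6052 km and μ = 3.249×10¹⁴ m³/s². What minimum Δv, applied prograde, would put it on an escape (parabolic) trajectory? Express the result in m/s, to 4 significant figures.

Δv ≈ 2813 m/s

r = 6052 + 993.8 = 7045.8 km = 7.0458×10⁶ m.
Circular speed v_c = √(μ/r) = 6791 m/s.
Escape speed v_esc = √(2μ/r) = √2 × v_c = 9603 m/s.
Δv = v_esc − v_c = 2813 m/s.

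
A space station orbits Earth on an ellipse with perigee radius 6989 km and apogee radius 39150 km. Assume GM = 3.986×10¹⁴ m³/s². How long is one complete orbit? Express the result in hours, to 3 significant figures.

Semi-major axis a = (r_p + r_a)/2 = (6989.0 + 39150)/2 = 23070 km = 2.307×10⁷ m.
By Kepler's third law T = 2π√(a³/μ) = 2π × 5.550×10³ = 3.487×10⁴ s.
= 9.686 hours.

T ≈ 9.69 hours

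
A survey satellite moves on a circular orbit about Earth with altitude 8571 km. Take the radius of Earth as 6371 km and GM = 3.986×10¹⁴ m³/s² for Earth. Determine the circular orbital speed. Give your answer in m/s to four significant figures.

r = 6371 + 8571 = 14942 km = 1.4942×10⁷ m.
For a circular orbit v = √(μ/r) = √(3.986×10¹⁴ / 1.494×10⁷) = √(2.668×10⁷) = 5165 m/s.

v ≈ 5165 m/s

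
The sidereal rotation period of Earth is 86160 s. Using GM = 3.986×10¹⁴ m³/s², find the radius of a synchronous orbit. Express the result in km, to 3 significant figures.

A synchronous orbit has period T, so by Kepler's third law a = (μT²/4π²)^(1/3).
μT²/4π² = 3.986×10¹⁴ × (8.616×10⁴)² / 39.48 = 7.495×10²² m³.
a = 4.216×10⁷ m = 42163 km.

r_sync ≈ 42200 km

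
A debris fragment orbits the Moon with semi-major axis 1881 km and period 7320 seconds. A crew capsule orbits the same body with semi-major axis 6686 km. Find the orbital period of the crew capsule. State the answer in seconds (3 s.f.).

T₂ ≈ 49100 seconds

Kepler's third law: T² ∝ a³, so T₂ = T₁ (a₂/a₁)^(3/2).
a₂/a₁ = 3.554, (a₂/a₁)^(3/2) = 6.701.
T₂ = 7320 × 6.701 = 49050 seconds.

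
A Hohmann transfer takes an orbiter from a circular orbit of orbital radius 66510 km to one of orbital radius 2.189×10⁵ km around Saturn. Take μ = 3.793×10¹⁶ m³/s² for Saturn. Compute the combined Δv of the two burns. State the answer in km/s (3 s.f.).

r₁ = 66510 km = 6.651×10⁷ m.
r₂ = 2.189×10⁵ km = 2.189×10⁸ m.
Transfer ellipse a_t = (r₁ + r₂)/2 = 1.427×10⁸ m.
At r₁: circular v_c1 = √(μ/r₁) = 23880 m/s; transfer-perikrone v_p = √[μ(2/r₁ − 1/a_t)] = 29580 m/s.
Δv₁ = v_p − v_c1 = 5696 m/s.
At r₂: circular v_c2 = √(μ/r₂) = 13160 m/s; transfer-apokrone v_a = √[μ(2/r₂ − 1/a_t)] = 8987 m/s.
Δv₂ = v_c2 − v_a = 4177 m/s.
Total Δv = Δv₁ + Δv₂ = 9873 m/s = 9.873 km/s.

Δv_total ≈ 9.87 km/s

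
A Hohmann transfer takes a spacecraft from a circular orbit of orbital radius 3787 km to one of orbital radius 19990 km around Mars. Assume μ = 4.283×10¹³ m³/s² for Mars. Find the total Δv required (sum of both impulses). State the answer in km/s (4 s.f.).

r₁ = 3787 km = 3.787×10⁶ m.
r₂ = 19990 km = 1.999×10⁷ m.
Transfer ellipse a_t = (r₁ + r₂)/2 = 1.189×10⁷ m.
At r₁: circular v_c1 = √(μ/r₁) = 3363 m/s; transfer-periapsis v_p = √[μ(2/r₁ − 1/a_t)] = 4361 m/s.
Δv₁ = v_p − v_c1 = 997.8 m/s.
At r₂: circular v_c2 = √(μ/r₂) = 1464 m/s; transfer-apoapsis v_a = √[μ(2/r₂ − 1/a_t)] = 826.1 m/s.
Δv₂ = v_c2 − v_a = 637.6 m/s.
Total Δv = Δv₁ + Δv₂ = 1635 m/s = 1.635 km/s.

Δv_total ≈ 1.635 km/s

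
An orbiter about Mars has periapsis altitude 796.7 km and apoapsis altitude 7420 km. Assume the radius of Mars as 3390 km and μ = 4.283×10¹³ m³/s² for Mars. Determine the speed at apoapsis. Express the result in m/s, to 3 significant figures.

r_p = 3390 + 796.7 = 4186.7 km = 4.1867×10⁶ m.
r_a = 3390 + 7420 = 10810 km = 1.0810×10⁷ m.
Semi-major axis a = (r_p + r_a)/2 = 7498.4 km = 7.498×10⁶ m.
Vis-viva: v² = μ(2/r − 1/a) = 4.283×10¹³ × (1.850×10⁻⁷ − 1.334×10⁻⁷) = 2.212×10⁶ m²/s².
v = 1487 m/s.

v ≈ 1490 m/s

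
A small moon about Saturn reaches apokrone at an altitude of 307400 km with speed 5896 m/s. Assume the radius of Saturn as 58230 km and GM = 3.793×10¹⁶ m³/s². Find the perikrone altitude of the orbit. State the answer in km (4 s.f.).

perikrone altitude ≈ 15360 km

r_a = 58230 + 307400 = 3.6563×10⁵ km = 3.656×10⁸ m.
Specific energy ε = v²/2 − μ/r = -8.636×10⁷ J/kg, so a = −μ/(2ε) = 2.196×10⁸ m.
The apsides satisfy r_p + r_a = 2a, so the perikrone radius is 2a − r_a = 7.359×10⁷ m = 73591 km.
Perikrone altitude = 73591 − 58230 = 15361 km.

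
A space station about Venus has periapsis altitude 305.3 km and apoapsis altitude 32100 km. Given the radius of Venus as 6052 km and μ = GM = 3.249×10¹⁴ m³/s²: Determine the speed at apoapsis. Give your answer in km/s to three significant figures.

r_p = 6052 + 305.3 = 6357.3 km = 6.3573×10⁶ m.
r_a = 6052 + 32100 = 38152 km = 3.8152×10⁷ m.
Semi-major axis a = (r_p + r_a)/2 = 22255 km = 2.225×10⁷ m.
Vis-viva: v² = μ(2/r − 1/a) = 3.249×10¹⁴ × (5.242×10⁻⁸ − 4.493×10⁻⁸) = 2.433×10⁶ m²/s².
v = 1560 m/s = 1.560 km/s.

v ≈ 1.56 km/s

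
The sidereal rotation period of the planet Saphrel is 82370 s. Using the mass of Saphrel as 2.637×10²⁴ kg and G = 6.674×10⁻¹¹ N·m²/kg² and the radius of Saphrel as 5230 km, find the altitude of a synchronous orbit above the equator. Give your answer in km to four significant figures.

h_sync ≈ 25930 km

μ = GM = 6.674×10⁻¹¹ × 2.637×10²⁴ = 1.760×10¹⁴ m³/s².
A synchronous orbit has period T, so by Kepler's third law a = (μT²/4π²)^(1/3).
μT²/4π² = 1.760×10¹⁴ × (8.237×10⁴)² / 39.48 = 3.025×10²² m³.
a = 3.116×10⁷ m = 31157 km.
Altitude h = a − R = 31157 − 5230 = 25927 km.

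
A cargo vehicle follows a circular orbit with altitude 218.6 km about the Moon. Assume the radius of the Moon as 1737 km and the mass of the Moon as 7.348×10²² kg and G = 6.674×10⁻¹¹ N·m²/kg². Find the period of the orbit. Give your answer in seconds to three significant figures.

μ = GM = 6.674×10⁻¹¹ × 7.348×10²² = 4.904×10¹² m³/s².
r = 1737 + 218.6 = 1955.6 km = 1.9556×10⁶ m.
Kepler's third law: T = 2π√(r³/μ) = 2π√((1.956×10⁶)³ / 4.904×10¹²).
r³/μ = 1.525×10⁶ s², so T = 2π × 1.235×10³ = 7.759×10³ s.

T ≈ 7760 seconds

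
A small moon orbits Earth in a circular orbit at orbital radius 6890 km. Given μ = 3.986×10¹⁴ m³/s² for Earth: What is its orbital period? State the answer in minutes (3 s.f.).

r = 6890 km = 6.890×10⁶ m.
Kepler's third law: T = 2π√(r³/μ) = 2π√((6.890×10⁶)³ / 3.986×10¹⁴).
r³/μ = 8.206×10⁵ s², so T = 2π × 9.059×10² = 5.692×10³ s.
Converting: 5.692×10³ s ÷ 60.00 = 94.86 minutes.

T ≈ 94.9 minutes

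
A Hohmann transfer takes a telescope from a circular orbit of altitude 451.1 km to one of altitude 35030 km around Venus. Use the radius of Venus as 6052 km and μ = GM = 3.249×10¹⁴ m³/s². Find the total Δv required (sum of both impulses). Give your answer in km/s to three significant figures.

r₁ = 6052 + 451.1 = 6503.1 km = 6.5031×10⁶ m.
r₂ = 6052 + 35030 = 41082 km = 4.1082×10⁷ m.
Transfer ellipse a_t = (r₁ + r₂)/2 = 2.379×10⁷ m.
At r₁: circular v_c1 = √(μ/r₁) = 7068 m/s; transfer-periapsis v_p = √[μ(2/r₁ − 1/a_t)] = 9288 m/s.
Δv₁ = v_p − v_c1 = 2220 m/s.
At r₂: circular v_c2 = √(μ/r₂) = 2812 m/s; transfer-apoapsis v_a = √[μ(2/r₂ − 1/a_t)] = 1470 m/s.
Δv₂ = v_c2 − v_a = 1342 m/s.
Total Δv = Δv₁ + Δv₂ = 3562 m/s = 3.562 km/s.

Δv_total ≈ 3.56 km/s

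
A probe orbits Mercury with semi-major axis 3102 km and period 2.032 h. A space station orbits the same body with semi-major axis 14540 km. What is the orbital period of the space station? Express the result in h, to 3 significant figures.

T₂ ≈ 20.6 h

Kepler's third law: T² ∝ a³, so T₂ = T₁ (a₂/a₁)^(3/2).
a₂/a₁ = 4.687, (a₂/a₁)^(3/2) = 10.15.
T₂ = 2.032 × 10.15 = 20.62 h.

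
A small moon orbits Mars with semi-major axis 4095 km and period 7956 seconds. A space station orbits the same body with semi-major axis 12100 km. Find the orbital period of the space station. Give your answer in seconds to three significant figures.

T₂ ≈ 40400 seconds

Kepler's third law: T² ∝ a³, so T₂ = T₁ (a₂/a₁)^(3/2).
a₂/a₁ = 2.955, (a₂/a₁)^(3/2) = 5.079.
T₂ = 7956 × 5.079 = 40410 seconds.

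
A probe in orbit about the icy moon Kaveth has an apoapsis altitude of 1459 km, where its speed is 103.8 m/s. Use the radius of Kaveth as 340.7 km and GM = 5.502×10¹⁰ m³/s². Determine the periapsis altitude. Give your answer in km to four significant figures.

r_a = 340.7 + 1459 = 1799.7 km = 1.800×10⁶ m.
Specific energy ε = v²/2 − μ/r = -2.518×10⁴ J/kg, so a = −μ/(2ε) = 1.092×10⁶ m.
The apsides satisfy r_p + r_a = 2a, so the periapsis radius is 2a − r_a = 3.850×10⁵ m = 384.97 km.
Periapsis altitude = 384.97 − 340.7 = 44.273 km.

periapsis altitude ≈ 44.27 km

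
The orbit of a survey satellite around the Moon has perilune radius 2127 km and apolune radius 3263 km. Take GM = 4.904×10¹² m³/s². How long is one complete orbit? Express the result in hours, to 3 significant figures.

T ≈ 3.49 hours

Semi-major axis a = (r_p + r_a)/2 = (2127.0 + 3263.0)/2 = 2695.0 km = 2.695×10⁶ m.
By Kepler's third law T = 2π√(a³/μ) = 2π × 1.998×10³ = 1.255×10⁴ s.
= 3.487 hours.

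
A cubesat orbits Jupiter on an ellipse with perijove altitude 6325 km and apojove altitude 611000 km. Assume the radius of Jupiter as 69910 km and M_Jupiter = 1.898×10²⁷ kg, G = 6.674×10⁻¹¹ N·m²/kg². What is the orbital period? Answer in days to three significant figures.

T ≈ 1.51 days

μ = GM = 6.674×10⁻¹¹ × 1.898×10²⁷ = 1.267×10¹⁷ m³/s².
r_p = 69910 + 6325 = 76235 km = 7.6235×10⁷ m.
r_a = 69910 + 611000 = 680910 km = 6.8091×10⁸ m.
Semi-major axis a = (r_p + r_a)/2 = (76235 + 6.8091×10⁵)/2 = 3.7857×10⁵ km = 3.786×10⁸ m.
By Kepler's third law T = 2π√(a³/μ) = 2π × 2.070×10⁴ = 1.300×10⁵ s.
= 1.505 days.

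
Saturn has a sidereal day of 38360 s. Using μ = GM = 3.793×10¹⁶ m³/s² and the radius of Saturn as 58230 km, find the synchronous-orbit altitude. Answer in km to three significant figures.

h_sync ≈ 54000 km

A synchronous orbit has period T, so by Kepler's third law a = (μT²/4π²)^(1/3).
μT²/4π² = 3.793×10¹⁶ × (3.836×10⁴)² / 39.48 = 1.414×10²⁴ m³.
a = 1.122×10⁸ m = 1.1223×10⁵ km.
Altitude h = a − R = 1.1223×10⁵ − 58230 = 54005 km.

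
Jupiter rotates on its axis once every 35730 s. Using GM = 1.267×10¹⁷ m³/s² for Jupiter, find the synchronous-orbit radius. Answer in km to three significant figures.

A synchronous orbit has period T, so by Kepler's third law a = (μT²/4π²)^(1/3).
μT²/4π² = 1.267×10¹⁷ × (3.573×10⁴)² / 39.48 = 4.097×10²⁴ m³.
a = 1.600×10⁸ m = 1.6002×10⁵ km.

r_sync ≈ 1.60×10⁵ km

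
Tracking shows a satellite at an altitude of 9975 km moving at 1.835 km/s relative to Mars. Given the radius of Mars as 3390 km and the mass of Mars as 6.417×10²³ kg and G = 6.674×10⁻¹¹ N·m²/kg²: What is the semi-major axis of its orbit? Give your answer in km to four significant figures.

a ≈ 14080 km

μ = GM = 6.674×10⁻¹¹ × 6.417×10²³ = 4.283×10¹³ m³/s².
r = 3390 + 9975 = 13365 km = 1.336×10⁷ m.
Vis-viva rearranged: 1/a = 2/r − v²/μ = 1.496×10⁻⁷ − 7.862×10⁻⁸ = 7.102×10⁻⁸ m⁻¹.
a = 1.408×10⁷ m = 14080 km.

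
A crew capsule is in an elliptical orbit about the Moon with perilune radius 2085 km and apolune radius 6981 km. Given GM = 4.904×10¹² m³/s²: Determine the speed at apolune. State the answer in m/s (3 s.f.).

Semi-major axis a = (r_p + r_a)/2 = 4533.0 km = 4.533×10⁶ m.
Vis-viva: v² = μ(2/r − 1/a) = 4.904×10¹² × (2.865×10⁻⁷ − 2.206×10⁻⁷) = 3.231×10⁵ m²/s².
v = 568.4 m/s.

v ≈ 568 m/s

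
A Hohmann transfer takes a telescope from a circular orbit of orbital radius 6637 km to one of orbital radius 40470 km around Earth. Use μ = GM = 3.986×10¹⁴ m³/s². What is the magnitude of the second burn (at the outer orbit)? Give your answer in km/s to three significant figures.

Δv ≈ 1.47 km/s

r₁ = 6637 km = 6.637×10⁶ m.
r₂ = 40470 km = 4.047×10⁷ m.
Transfer ellipse a_t = (r₁ + r₂)/2 = 2.355×10⁷ m.
At r₁: circular v_c1 = √(μ/r₁) = 7750 m/s; transfer-perigee v_p = √[μ(2/r₁ − 1/a_t)] = 10160 m/s.
At r₂: circular v_c2 = √(μ/r₂) = 3138 m/s; transfer-apogee v_a = √[μ(2/r₂ − 1/a_t)] = 1666 m/s.
Δv₂ = v_c2 − v_a = 1472 m/s.
= 1.472 km/s.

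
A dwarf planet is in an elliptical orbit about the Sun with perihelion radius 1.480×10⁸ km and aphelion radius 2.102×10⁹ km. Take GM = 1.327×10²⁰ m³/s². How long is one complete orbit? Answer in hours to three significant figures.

T ≈ 181000 hours

Semi-major axis a = (r_p + r_a)/2 = (1.4800×10⁸ + 2.1020×10⁹)/2 = 1.1250×10⁹ km = 1.125×10¹² m.
By Kepler's third law T = 2π√(a³/μ) = 2π × 1.036×10⁸ = 6.508×10⁸ s.
= 1.808×10⁵ hours.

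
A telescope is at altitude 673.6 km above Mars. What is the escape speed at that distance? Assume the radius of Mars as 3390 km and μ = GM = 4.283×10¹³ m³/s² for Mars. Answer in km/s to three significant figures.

v_esc ≈ 4.59 km/s

r = 3390 + 673.6 = 4063.6 km = 4.0636×10⁶ m.
Escape speed v_esc = √(2μ/r) = √(2 × 4.283×10¹³ / 4.064×10⁶) = √(2.108×10⁷) = 4591 m/s.
= 4.591 km/s.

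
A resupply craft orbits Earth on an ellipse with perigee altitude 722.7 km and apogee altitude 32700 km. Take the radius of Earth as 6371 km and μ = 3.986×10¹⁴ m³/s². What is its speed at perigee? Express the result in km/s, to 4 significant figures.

r_p = 6371 + 722.7 = 7093.7 km = 7.0937×10⁶ m.
r_a = 6371 + 32700 = 39071 km = 3.9071×10⁷ m.
Semi-major axis a = (r_p + r_a)/2 = 23082 km = 2.308×10⁷ m.
Vis-viva: v² = μ(2/r − 1/a) = 3.986×10¹⁴ × (2.819×10⁻⁷ − 4.332×10⁻⁸) = 9.511×10⁷ m²/s².
v = 9753 m/s = 9.753 km/s.

v ≈ 9.753 km/s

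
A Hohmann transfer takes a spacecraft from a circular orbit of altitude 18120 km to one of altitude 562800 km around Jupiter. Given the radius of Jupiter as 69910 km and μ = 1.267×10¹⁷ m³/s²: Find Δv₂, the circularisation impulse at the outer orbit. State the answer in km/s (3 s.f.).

r₁ = 69910 + 18120 = 88030 km = 8.8030×10⁷ m.
r₂ = 69910 + 562800 = 632710 km = 6.3271×10⁸ m.
Transfer ellipse a_t = (r₁ + r₂)/2 = 3.604×10⁸ m.
At r₁: circular v_c1 = √(μ/r₁) = 37940 m/s; transfer-perijove v_p = √[μ(2/r₁ − 1/a_t)] = 50270 m/s.
At r₂: circular v_c2 = √(μ/r₂) = 14150 m/s; transfer-apojove v_a = √[μ(2/r₂ − 1/a_t)] = 6994 m/s.
Δv₂ = v_c2 − v_a = 7157 m/s.
= 7.157 km/s.

Δv ≈ 7.16 km/s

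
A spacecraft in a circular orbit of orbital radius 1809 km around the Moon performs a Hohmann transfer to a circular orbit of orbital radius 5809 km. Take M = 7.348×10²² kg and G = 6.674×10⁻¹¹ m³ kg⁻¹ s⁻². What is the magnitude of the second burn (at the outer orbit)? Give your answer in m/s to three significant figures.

Δv ≈ 286 m/s

μ = GM = 6.674×10⁻¹¹ × 7.348×10²² = 4.904×10¹² m³/s².
r₁ = 1809 km = 1.809×10⁶ m.
r₂ = 5809 km = 5.809×10⁶ m.
Transfer ellipse a_t = (r₁ + r₂)/2 = 3.809×10⁶ m.
At r₁: circular v_c1 = √(μ/r₁) = 1646 m/s; transfer-perilune v_p = √[μ(2/r₁ − 1/a_t)] = 2033 m/s.
At r₂: circular v_c2 = √(μ/r₂) = 918.8 m/s; transfer-apolune v_a = √[μ(2/r₂ − 1/a_t)] = 633.2 m/s.
Δv₂ = v_c2 − v_a = 285.6 m/s.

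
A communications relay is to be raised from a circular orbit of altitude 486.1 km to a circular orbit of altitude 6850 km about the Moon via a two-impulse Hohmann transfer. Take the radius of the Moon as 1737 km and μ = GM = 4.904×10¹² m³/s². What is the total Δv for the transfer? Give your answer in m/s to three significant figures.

r₁ = 1737 + 486.1 = 2223.1 km = 2.2231×10⁶ m.
r₂ = 1737 + 6850 = 8587.0 km = 8.5870×10⁶ m.
Transfer ellipse a_t = (r₁ + r₂)/2 = 5.405×10⁶ m.
At r₁: circular v_c1 = √(μ/r₁) = 1485 m/s; transfer-perilune v_p = √[μ(2/r₁ − 1/a_t)] = 1872 m/s.
Δv₁ = v_p − v_c1 = 386.8 m/s.
At r₂: circular v_c2 = √(μ/r₂) = 755.7 m/s; transfer-apolune v_a = √[μ(2/r₂ − 1/a_t)] = 484.7 m/s.
Δv₂ = v_c2 − v_a = 271.1 m/s.
Total Δv = Δv₁ + Δv₂ = 657.9 m/s.

Δv_total ≈ 658 m/s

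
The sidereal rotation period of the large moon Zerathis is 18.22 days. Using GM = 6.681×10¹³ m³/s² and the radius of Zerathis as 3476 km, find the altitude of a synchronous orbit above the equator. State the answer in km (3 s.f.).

h_sync ≈ 1.58×10⁵ km

T = 18.22 days = 1.574×10⁶ s.
A synchronous orbit has period T, so by Kepler's third law a = (μT²/4π²)^(1/3).
μT²/4π² = 6.681×10¹³ × (1.574×10⁶)² / 39.48 = 4.194×10²⁴ m³.
a = 1.613×10⁸ m = 1.6126×10⁵ km.
Altitude h = a − R = 1.6126×10⁵ − 3476 = 1.5779×10⁵ km.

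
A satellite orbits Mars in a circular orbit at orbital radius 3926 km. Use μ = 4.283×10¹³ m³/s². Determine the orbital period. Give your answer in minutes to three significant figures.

r = 3926 km = 3.926×10⁶ m.
Kepler's third law: T = 2π√(r³/μ) = 2π√((3.926×10⁶)³ / 4.283×10¹³).
r³/μ = 1.413×10⁶ s², so T = 2π × 1.189×10³ = 7.468×10³ s.
Converting: 7.468×10³ s ÷ 60.00 = 124.5 minutes.

T ≈ 124 minutes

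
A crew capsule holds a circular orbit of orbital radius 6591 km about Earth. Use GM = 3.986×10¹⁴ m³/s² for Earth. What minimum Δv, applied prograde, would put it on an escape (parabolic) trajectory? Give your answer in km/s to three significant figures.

Δv ≈ 3.22 km/s

r = 6591 km = 6.591×10⁶ m.
Circular speed v_c = √(μ/r) = 7777 m/s.
Escape speed v_esc = √(2μ/r) = √2 × v_c = 11000 m/s.
Δv = v_esc − v_c = 3221 m/s = 3.221 km/s.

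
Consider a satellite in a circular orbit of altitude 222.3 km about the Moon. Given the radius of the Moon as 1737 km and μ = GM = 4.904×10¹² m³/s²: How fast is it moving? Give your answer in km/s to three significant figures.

r = 1737 + 222.3 = 1959.3 km = 1.9593×10⁶ m.
For a circular orbit v = √(μ/r) = √(4.904×10¹² / 1.959×10⁶) = √(2.503×10⁶) = 1582 m/s.
That is 1.582 km/s.

v ≈ 1.58 km/s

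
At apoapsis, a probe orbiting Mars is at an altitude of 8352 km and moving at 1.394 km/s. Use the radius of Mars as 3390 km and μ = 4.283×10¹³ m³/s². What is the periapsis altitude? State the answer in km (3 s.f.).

periapsis altitude ≈ 873 km

r_a = 3390 + 8352 = 11742 km = 1.174×10⁷ m.
Specific energy ε = v²/2 − μ/r = -2.676×10⁶ J/kg, so a = −μ/(2ε) = 8.003×10⁶ m.
The apsides satisfy r_p + r_a = 2a, so the periapsis radius is 2a − r_a = 4.263×10⁶ m = 4263.4 km.
Periapsis altitude = 4263.4 − 3390 = 873.40 km.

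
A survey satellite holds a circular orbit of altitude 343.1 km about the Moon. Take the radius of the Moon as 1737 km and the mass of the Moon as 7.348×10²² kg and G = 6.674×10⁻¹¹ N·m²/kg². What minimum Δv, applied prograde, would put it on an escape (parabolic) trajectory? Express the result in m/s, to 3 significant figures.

Δv ≈ 636 m/s

μ = GM = 6.674×10⁻¹¹ × 7.348×10²² = 4.904×10¹² m³/s².
r = 1737 + 343.1 = 2080.1 km = 2.0801×10⁶ m.
Circular speed v_c = √(μ/r) = 1535 m/s.
Escape speed v_esc = √(2μ/r) = √2 × v_c = 2171 m/s.
Δv = v_esc − v_c = 636.0 m/s.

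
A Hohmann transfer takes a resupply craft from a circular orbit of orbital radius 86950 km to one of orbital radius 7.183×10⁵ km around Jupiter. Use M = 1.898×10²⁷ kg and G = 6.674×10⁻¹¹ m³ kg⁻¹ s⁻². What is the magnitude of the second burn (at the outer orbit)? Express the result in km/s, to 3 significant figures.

μ = GM = 6.674×10⁻¹¹ × 1.898×10²⁷ = 1.267×10¹⁷ m³/s².
r₁ = 86950 km = 8.695×10⁷ m.
r₂ = 7.183×10⁵ km = 7.183×10⁸ m.
Transfer ellipse a_t = (r₁ + r₂)/2 = 4.026×10⁸ m.
At r₁: circular v_c1 = √(μ/r₁) = 38170 m/s; transfer-perijove v_p = √[μ(2/r₁ − 1/a_t)] = 50980 m/s.
At r₂: circular v_c2 = √(μ/r₂) = 13280 m/s; transfer-apojove v_a = √[μ(2/r₂ − 1/a_t)] = 6171 m/s.
Δv₂ = v_c2 − v_a = 7108 m/s.
= 7.108 km/s.

Δv ≈ 7.11 km/s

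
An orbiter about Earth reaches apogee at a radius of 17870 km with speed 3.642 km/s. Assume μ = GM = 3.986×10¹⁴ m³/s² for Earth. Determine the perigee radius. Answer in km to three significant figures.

r_a = 1.787×10⁷ m.
Specific energy ε = v²/2 − μ/r = -1.567×10⁷ J/kg, so a = −μ/(2ε) = 1.272×10⁷ m.
The apsides satisfy r_p + r_a = 2a, so the perigee radius is 2a − r_a = 7.562×10⁶ m = 7561.5 km.

perigee radius ≈ 7560 km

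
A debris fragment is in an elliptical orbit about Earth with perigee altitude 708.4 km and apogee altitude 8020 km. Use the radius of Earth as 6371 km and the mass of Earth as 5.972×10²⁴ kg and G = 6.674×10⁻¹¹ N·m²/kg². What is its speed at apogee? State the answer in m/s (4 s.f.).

v ≈ 4274 m/s

μ = GM = 6.674×10⁻¹¹ × 5.972×10²⁴ = 3.986×10¹⁴ m³/s².
r_p = 6371 + 708.4 = 7079.4 km = 7.0794×10⁶ m.
r_a = 6371 + 8020 = 14391 km = 1.4391×10⁷ m.
Semi-major axis a = (r_p + r_a)/2 = 10735 km = 1.074×10⁷ m.
Vis-viva: v² = μ(2/r − 1/a) = 3.986×10¹⁴ × (1.390×10⁻⁷ − 9.315×10⁻⁸) = 1.826×10⁷ m²/s².
v = 4274 m/s.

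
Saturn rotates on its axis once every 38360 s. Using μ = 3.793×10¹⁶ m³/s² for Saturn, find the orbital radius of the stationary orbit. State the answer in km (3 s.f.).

r_sync ≈ 1.12×10⁵ km

A synchronous orbit has period T, so by Kepler's third law a = (μT²/4π²)^(1/3).
μT²/4π² = 3.793×10¹⁶ × (3.836×10⁴)² / 39.48 = 1.414×10²⁴ m³.
a = 1.122×10⁸ m = 1.1223×10⁵ km.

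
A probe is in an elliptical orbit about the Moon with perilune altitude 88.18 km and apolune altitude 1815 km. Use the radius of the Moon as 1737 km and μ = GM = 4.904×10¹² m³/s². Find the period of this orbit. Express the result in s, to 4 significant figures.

r_p = 1737 + 88.18 = 1825.2 km = 1.8252×10⁶ m.
r_a = 1737 + 1815 = 3552.0 km = 3.5520×10⁶ m.
Semi-major axis a = (r_p + r_a)/2 = (1825.2 + 3552.0)/2 = 2688.6 km = 2.689×10⁶ m.
By Kepler's third law T = 2π√(a³/μ) = 2π × 1.991×10³ = 1.251×10⁴ s.

T ≈ 12510 s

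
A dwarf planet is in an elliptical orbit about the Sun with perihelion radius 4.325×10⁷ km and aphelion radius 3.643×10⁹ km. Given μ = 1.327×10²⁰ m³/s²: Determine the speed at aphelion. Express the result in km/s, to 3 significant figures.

v ≈ 0.925 km/s

Semi-major axis a = (r_p + r_a)/2 = 1.8431×10⁹ km = 1.843×10¹² m.
Vis-viva: v² = μ(2/r − 1/a) = 1.327×10²⁰ × (5.490×10⁻¹³ − 5.426×10⁻¹³) = 8.548×10⁵ m²/s².
v = 924.5 m/s = 0.9245 km/s.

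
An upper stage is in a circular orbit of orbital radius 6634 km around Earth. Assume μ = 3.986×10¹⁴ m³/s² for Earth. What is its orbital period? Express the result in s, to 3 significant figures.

T ≈ 5380 s

r = 6634 km = 6.634×10⁶ m.
Kepler's third law: T = 2π√(r³/μ) = 2π√((6.634×10⁶)³ / 3.986×10¹⁴).
r³/μ = 7.325×10⁵ s², so T = 2π × 8.558×10² = 5.377×10³ s.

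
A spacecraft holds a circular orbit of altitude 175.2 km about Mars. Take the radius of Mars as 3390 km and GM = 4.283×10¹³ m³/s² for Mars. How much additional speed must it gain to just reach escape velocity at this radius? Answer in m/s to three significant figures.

r = 3390 + 175.2 = 3565.2 km = 3.5652×10⁶ m.
Circular speed v_c = √(μ/r) = 3466 m/s.
Escape speed v_esc = √(2μ/r) = √2 × v_c = 4902 m/s.
Δv = v_esc − v_c = 1436 m/s.

Δv ≈ 1440 m/s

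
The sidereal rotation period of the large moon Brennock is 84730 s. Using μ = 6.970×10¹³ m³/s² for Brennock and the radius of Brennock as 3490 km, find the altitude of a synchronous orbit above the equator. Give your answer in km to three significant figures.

A synchronous orbit has period T, so by Kepler's third law a = (μT²/4π²)^(1/3).
μT²/4π² = 6.970×10¹³ × (8.473×10⁴)² / 39.48 = 1.267×10²² m³.
a = 2.332×10⁷ m = 23316 km.
Altitude h = a − R = 23316 − 3490 = 19826 km.

h_sync ≈ 19800 km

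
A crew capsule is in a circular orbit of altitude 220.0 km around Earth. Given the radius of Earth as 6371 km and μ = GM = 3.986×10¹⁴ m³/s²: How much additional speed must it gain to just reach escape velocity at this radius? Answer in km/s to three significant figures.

r = 6371 + 220.0 = 6591.0 km = 6.5910×10⁶ m.
Circular speed v_c = √(μ/r) = 7777 m/s.
Escape speed v_esc = √(2μ/r) = √2 × v_c = 11000 m/s.
Δv = v_esc − v_c = 3221 m/s = 3.221 km/s.

Δv ≈ 3.22 km/s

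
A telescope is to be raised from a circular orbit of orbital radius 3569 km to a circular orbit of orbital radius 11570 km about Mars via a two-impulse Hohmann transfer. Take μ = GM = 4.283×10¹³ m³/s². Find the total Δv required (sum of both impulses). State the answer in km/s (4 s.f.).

r₁ = 3569 km = 3.569×10⁶ m.
r₂ = 11570 km = 1.157×10⁷ m.
Transfer ellipse a_t = (r₁ + r₂)/2 = 7.570×10⁶ m.
At r₁: circular v_c1 = √(μ/r₁) = 3464 m/s; transfer-periapsis v_p = √[μ(2/r₁ − 1/a_t)] = 4283 m/s.
Δv₁ = v_p − v_c1 = 818.7 m/s.
At r₂: circular v_c2 = √(μ/r₂) = 1924 m/s; transfer-apoapsis v_a = √[μ(2/r₂ − 1/a_t)] = 1321 m/s.
Δv₂ = v_c2 − v_a = 602.9 m/s.
Total Δv = Δv₁ + Δv₂ = 1422 m/s = 1.422 km/s.

Δv_total ≈ 1.422 km/s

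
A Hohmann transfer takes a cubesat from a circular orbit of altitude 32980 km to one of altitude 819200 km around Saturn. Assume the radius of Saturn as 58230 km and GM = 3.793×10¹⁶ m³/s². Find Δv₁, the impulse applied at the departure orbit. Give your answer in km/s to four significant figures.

Δv ≈ 7.055 km/s

r₁ = 58230 + 32980 = 91210 km = 9.1210×10⁷ m.
r₂ = 58230 + 819200 = 877430 km = 8.7743×10⁸ m.
Transfer ellipse a_t = (r₁ + r₂)/2 = 4.843×10⁸ m.
At r₁: circular v_c1 = √(μ/r₁) = 20390 m/s; transfer-perikrone v_p = √[μ(2/r₁ − 1/a_t)] = 27450 m/s.
Δv₁ = v_p − v_c1 = 7055 m/s.
= 7.055 km/s.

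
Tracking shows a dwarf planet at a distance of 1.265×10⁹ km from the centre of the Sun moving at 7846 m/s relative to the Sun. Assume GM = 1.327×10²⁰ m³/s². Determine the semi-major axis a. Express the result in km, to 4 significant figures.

a ≈ 8.952×10⁸ km

r = 1.265×10¹² m.
Vis-viva rearranged: 1/a = 2/r − v²/μ = 1.581×10⁻¹² − 4.639×10⁻¹³ = 1.117×10⁻¹² m⁻¹.
a = 8.952×10¹¹ m = 8.9515×10⁸ km.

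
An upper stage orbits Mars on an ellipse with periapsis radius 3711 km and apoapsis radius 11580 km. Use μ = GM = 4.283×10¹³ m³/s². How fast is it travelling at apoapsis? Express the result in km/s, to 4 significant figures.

v ≈ 1.340 km/s

Semi-major axis a = (r_p + r_a)/2 = 7645.5 km = 7.646×10⁶ m.
Vis-viva: v² = μ(2/r − 1/a) = 4.283×10¹³ × (1.727×10⁻⁷ − 1.308×10⁻⁷) = 1.795×10⁶ m²/s².
v = 1340 m/s = 1.340 km/s.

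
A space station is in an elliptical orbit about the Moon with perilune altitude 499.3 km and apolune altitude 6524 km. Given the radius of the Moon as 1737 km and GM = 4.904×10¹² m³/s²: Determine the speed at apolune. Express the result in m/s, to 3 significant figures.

v ≈ 503 m/s

r_p = 1737 + 499.3 = 2236.3 km = 2.2363×10⁶ m.
r_a = 1737 + 6524 = 8261.0 km = 8.2610×10⁶ m.
Semi-major axis a = (r_p + r_a)/2 = 5248.6 km = 5.249×10⁶ m.
Vis-viva: v² = μ(2/r − 1/a) = 4.904×10¹² × (2.421×10⁻⁷ − 1.905×10⁻⁷) = 2.529×10⁵ m²/s².
v = 502.9 m/s.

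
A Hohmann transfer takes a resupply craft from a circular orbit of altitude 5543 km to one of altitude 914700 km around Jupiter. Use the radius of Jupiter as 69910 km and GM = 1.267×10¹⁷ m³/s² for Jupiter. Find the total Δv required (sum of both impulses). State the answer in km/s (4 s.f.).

Δv_total ≈ 21.94 km/s

r₁ = 69910 + 5543 = 75453 km = 7.5453×10⁷ m.
r₂ = 69910 + 914700 = 984610 km = 9.8461×10⁸ m.
Transfer ellipse a_t = (r₁ + r₂)/2 = 5.300×10⁸ m.
At r₁: circular v_c1 = √(μ/r₁) = 40980 m/s; transfer-perijove v_p = √[μ(2/r₁ − 1/a_t)] = 55850 m/s.
Δv₁ = v_p − v_c1 = 14870 m/s.
At r₂: circular v_c2 = √(μ/r₂) = 11340 m/s; transfer-apojove v_a = √[μ(2/r₂ − 1/a_t)] = 4280 m/s.
Δv₂ = v_c2 − v_a = 7064 m/s.
Total Δv = Δv₁ + Δv₂ = 21940 m/s = 21.94 km/s.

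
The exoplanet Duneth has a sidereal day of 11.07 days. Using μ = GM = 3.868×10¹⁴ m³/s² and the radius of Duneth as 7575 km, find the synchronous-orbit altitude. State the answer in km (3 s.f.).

h_sync ≈ 2.00×10⁵ km

T = 11.07 days = 9.564×10⁵ s.
A synchronous orbit has period T, so by Kepler's third law a = (μT²/4π²)^(1/3).
μT²/4π² = 3.868×10¹⁴ × (9.564×10⁵)² / 39.48 = 8.963×10²⁴ m³.
a = 2.077×10⁸ m = 2.0772×10⁵ km.
Altitude h = a − R = 2.0772×10⁵ − 7575 = 2.0015×10⁵ km.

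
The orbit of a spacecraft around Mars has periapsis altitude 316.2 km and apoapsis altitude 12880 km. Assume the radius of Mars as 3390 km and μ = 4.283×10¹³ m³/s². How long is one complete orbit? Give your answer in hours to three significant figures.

r_p = 3390 + 316.2 = 3706.2 km = 3.7062×10⁶ m.
r_a = 3390 + 12880 = 16270 km = 1.6270×10⁷ m.
Semi-major axis a = (r_p + r_a)/2 = (3706.2 + 16270)/2 = 9988.1 km = 9.988×10⁶ m.
By Kepler's third law T = 2π√(a³/μ) = 2π × 4.823×10³ = 3.031×10⁴ s.
= 8.418 hours.

T ≈ 8.42 hours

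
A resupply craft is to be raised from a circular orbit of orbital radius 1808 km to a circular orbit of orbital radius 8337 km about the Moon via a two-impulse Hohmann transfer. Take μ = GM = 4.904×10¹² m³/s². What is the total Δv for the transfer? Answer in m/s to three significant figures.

r₁ = 1808 km = 1.808×10⁶ m.
r₂ = 8337 km = 8.337×10⁶ m.
Transfer ellipse a_t = (r₁ + r₂)/2 = 5.072×10⁶ m.
At r₁: circular v_c1 = √(μ/r₁) = 1647 m/s; transfer-perilune v_p = √[μ(2/r₁ − 1/a_t)] = 2111 m/s.
Δv₁ = v_p − v_c1 = 464.5 m/s.
At r₂: circular v_c2 = √(μ/r₂) = 767.0 m/s; transfer-apolune v_a = √[μ(2/r₂ − 1/a_t)] = 457.9 m/s.
Δv₂ = v_c2 − v_a = 309.1 m/s.
Total Δv = Δv₁ + Δv₂ = 773.5 m/s.

Δv_total ≈ 774 m/s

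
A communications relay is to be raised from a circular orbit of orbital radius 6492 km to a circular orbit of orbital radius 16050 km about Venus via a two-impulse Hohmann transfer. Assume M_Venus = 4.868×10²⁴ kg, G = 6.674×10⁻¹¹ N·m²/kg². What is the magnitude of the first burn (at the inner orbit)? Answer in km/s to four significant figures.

μ = GM = 6.674×10⁻¹¹ × 4.868×10²⁴ = 3.249×10¹⁴ m³/s².
r₁ = 6492 km = 6.492×10⁶ m.
r₂ = 16050 km = 1.605×10⁷ m.
Transfer ellipse a_t = (r₁ + r₂)/2 = 1.127×10⁷ m.
At r₁: circular v_c1 = √(μ/r₁) = 7074 m/s; transfer-periapsis v_p = √[μ(2/r₁ − 1/a_t)] = 8442 m/s.
Δv₁ = v_p − v_c1 = 1368 m/s.
= 1.368 km/s.

Δv ≈ 1.368 km/s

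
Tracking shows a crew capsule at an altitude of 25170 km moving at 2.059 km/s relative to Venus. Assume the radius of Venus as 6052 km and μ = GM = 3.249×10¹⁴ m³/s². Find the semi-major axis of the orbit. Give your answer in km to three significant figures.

a ≈ 19600 km

r = 6052 + 25170 = 31222 km = 3.122×10⁷ m.
Vis-viva rearranged: 1/a = 2/r − v²/μ = 6.406×10⁻⁸ − 1.305×10⁻⁸ = 5.101×10⁻⁸ m⁻¹.
a = 1.960×10⁷ m = 19604 km.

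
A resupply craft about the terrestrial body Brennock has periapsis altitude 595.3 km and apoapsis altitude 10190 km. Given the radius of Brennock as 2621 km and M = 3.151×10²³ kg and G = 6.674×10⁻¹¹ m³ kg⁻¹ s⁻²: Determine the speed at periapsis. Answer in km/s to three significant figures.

v ≈ 3.23 km/s

μ = GM = 6.674×10⁻¹¹ × 3.151×10²³ = 2.103×10¹³ m³/s².
r_p = 2621 + 595.3 = 3216.3 km = 3.2163×10⁶ m.
r_a = 2621 + 10190 = 12811 km = 1.2811×10⁷ m.
Semi-major axis a = (r_p + r_a)/2 = 8013.6 km = 8.014×10⁶ m.
Vis-viva: v² = μ(2/r − 1/a) = 2.103×10¹³ × (6.218×10⁻⁷ − 1.248×10⁻⁷) = 1.045×10⁷ m²/s².
v = 3233 m/s = 3.233 km/s.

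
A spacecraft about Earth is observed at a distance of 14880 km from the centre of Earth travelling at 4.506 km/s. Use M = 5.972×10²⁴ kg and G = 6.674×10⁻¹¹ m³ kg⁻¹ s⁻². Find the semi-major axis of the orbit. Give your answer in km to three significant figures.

μ = GM = 6.674×10⁻¹¹ × 5.972×10²⁴ = 3.986×10¹⁴ m³/s².
r = 1.488×10⁷ m.
Vis-viva rearranged: 1/a = 2/r − v²/μ = 1.344×10⁻⁷ − 5.094×10⁻⁸ = 8.347×10⁻⁸ m⁻¹.
a = 1.198×10⁷ m = 11981 km.

a ≈ 12000 km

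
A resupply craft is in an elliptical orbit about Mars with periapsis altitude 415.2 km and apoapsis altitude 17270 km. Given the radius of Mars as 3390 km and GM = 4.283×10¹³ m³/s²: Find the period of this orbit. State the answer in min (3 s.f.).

T ≈ 685 min

r_p = 3390 + 415.2 = 3805.2 km = 3.8052×10⁶ m.
r_a = 3390 + 17270 = 20660 km = 2.0660×10⁷ m.
Semi-major axis a = (r_p + r_a)/2 = (3805.2 + 20660)/2 = 12233 km = 1.223×10⁷ m.
By Kepler's third law T = 2π√(a³/μ) = 2π × 6.537×10³ = 4.108×10⁴ s.
= 684.6 min.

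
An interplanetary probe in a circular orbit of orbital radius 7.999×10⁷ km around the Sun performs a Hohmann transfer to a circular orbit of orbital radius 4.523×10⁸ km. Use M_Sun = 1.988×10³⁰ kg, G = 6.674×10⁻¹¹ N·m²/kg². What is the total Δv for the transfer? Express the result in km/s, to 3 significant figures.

μ = GM = 6.674×10⁻¹¹ × 1.988×10³⁰ = 1.327×10²⁰ m³/s².
r₁ = 7.999×10⁷ km = 7.999×10¹⁰ m.
r₂ = 4.523×10⁸ km = 4.523×10¹¹ m.
Transfer ellipse a_t = (r₁ + r₂)/2 = 2.661×10¹¹ m.
At r₁: circular v_c1 = √(μ/r₁) = 40730 m/s; transfer-perihelion v_p = √[μ(2/r₁ − 1/a_t)] = 53090 m/s.
Δv₁ = v_p − v_c1 = 12370 m/s.
At r₂: circular v_c2 = √(μ/r₂) = 17130 m/s; transfer-aphelion v_a = √[μ(2/r₂ − 1/a_t)] = 9390 m/s.
Δv₂ = v_c2 − v_a = 7738 m/s.
Total Δv = Δv₁ + Δv₂ = 20100 m/s = 20.10 km/s.

Δv_total ≈ 20.1 km/s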